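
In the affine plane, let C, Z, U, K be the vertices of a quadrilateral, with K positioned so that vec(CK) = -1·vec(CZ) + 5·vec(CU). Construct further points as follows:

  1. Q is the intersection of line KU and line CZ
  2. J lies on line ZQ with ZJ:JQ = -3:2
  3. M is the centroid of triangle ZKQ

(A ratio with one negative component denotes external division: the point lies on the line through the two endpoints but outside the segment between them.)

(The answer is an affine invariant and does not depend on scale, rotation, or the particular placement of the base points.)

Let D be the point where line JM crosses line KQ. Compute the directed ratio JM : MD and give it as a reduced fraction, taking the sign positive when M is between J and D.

JM:MD = -7

Work in coordinates with C = (0, 0), Z = (1, 0), U = (0, 1), K = (-1, 5).
1. Q is the intersection of line KU and line CZ ⇒ Q = (1/4, 0)
2. J lies on line ZQ with ZJ:JQ = -3:2 ⇒ J = (-5/4, 0)
3. M is the centroid of triangle ZKQ ⇒ M = (1/12, 5/3)
line JM meets KQ at D = (-3/28, 10/7)
M = J + t·(D−J) with t = 7/6, so JM:MD = 7/6:-1/6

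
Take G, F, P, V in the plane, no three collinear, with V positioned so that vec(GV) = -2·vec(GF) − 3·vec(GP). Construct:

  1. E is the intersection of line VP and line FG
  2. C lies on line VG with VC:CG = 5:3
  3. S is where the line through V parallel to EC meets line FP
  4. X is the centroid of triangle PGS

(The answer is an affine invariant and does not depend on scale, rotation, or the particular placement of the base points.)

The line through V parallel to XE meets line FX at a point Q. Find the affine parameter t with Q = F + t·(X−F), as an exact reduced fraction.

t = 51/32

Set G = (0, 0), F = (1, 0), P = (0, 1), V = (-2, -3); any affine frame gives the same invariant.
1. E is the intersection of line VP and line FG ⇒ E = (-1/2, 0)
2. C lies on line VG with VC:CG = 5:3 ⇒ C = (-3/4, -9/8)
3. S is where the line through V parallel to EC meets line FP ⇒ S = (-10/11, 21/11)
4. X is the centroid of triangle PGS ⇒ X = (-10/33, 32/33)
through V parallel to XE: direction (-13/66, -32/33); meets FX at Q = (-379/352, 17/11)
Q = F + t·(X−F) with t = 51/32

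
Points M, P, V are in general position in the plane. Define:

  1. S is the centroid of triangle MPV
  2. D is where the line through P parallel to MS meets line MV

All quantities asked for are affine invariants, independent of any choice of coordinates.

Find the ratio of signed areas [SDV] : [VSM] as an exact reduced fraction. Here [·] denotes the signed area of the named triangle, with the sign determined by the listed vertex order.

[SDV]:[VSM] = 2

Choose coordinates M = (0, 0), P = (1, 0), V = (0, 1).
1. S is the centroid of triangle MPV ⇒ S = (1/3, 1/3)
2. D is where the line through P parallel to MS meets line MV ⇒ D = (0, -1)
2·[SDV] = -2/3, 2·[VSM] = -1/3
[SDV]:[VSM] = -2/3:-1/3 = 2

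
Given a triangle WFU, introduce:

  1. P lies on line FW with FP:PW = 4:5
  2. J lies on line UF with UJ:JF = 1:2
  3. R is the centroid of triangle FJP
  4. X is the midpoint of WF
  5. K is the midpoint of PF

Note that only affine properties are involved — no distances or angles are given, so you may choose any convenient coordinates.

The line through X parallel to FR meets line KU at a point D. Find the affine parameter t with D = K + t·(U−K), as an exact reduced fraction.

t = -5/16

Set W = (0, 0), F = (1, 0), U = (0, 1); any affine frame gives the same invariant.
1. P lies on line FW with FP:PW = 4:5 ⇒ P = (5/9, 0)
2. J lies on line UF with UJ:JF = 1:2 ⇒ J = (1/3, 2/3)
3. R is the centroid of triangle FJP ⇒ R = (17/27, 2/9)
4. X is the midpoint of WF ⇒ X = (1/2, 0)
5. K is the midpoint of PF ⇒ K = (7/9, 0)
through X parallel to FR: direction (-10/27, 2/9); meets KU at D = (49/48, -5/16)
D = K + t·(U−K) with t = -5/16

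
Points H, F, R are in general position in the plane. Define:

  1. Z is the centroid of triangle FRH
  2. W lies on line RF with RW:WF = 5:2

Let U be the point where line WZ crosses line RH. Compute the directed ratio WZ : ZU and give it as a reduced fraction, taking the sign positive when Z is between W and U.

Choose coordinates H = (0, 0), F = (1, 0), R = (0, 1).
1. Z is the centroid of triangle FRH ⇒ Z = (1/3, 1/3)
2. W lies on line RF with RW:WF = 5:2 ⇒ W = (5/7, 2/7)
line WZ meets RH at U = (0, 3/8)
Z = W + t·(U−W) with t = 8/15, so WZ:ZU = 8/15:7/15

WZ:ZU = 8/7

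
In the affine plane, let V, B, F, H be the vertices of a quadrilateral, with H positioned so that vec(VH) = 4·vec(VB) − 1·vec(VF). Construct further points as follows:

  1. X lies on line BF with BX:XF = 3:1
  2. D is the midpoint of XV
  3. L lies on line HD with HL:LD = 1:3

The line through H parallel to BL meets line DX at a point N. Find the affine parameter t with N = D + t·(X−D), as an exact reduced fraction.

t = -8/27

Assign V = (0, 0), B = (1, 0), F = (0, 1), H = (4, -1) — the answer is frame-independent, so this choice is without loss of generality.
1. X lies on line BF with BX:XF = 3:1 ⇒ X = (1/4, 3/4)
2. D is the midpoint of XV ⇒ D = (1/8, 3/8)
3. L lies on line HD with HL:LD = 1:3 ⇒ L = (97/32, -21/32)
through H parallel to BL: direction (65/32, -21/32); meets DX at N = (19/216, 19/72)
N = D + t·(X−D) with t = -8/27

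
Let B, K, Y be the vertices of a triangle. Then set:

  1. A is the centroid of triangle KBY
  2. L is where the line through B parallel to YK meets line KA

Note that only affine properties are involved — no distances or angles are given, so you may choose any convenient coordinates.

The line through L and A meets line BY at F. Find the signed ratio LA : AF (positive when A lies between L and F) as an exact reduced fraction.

Assign B = (0, 0), K = (1, 0), Y = (0, 1) — the answer is frame-independent, so this choice is without loss of generality.
1. A is the centroid of triangle KBY ⇒ A = (1/3, 1/3)
2. L is where the line through B parallel to YK meets line KA ⇒ L = (-1, 1)
line LA meets BY at F = (0, 1/2)
A = L + t·(F−L) with t = 4/3, so LA:AF = 4/3:-1/3

LA:AF = -4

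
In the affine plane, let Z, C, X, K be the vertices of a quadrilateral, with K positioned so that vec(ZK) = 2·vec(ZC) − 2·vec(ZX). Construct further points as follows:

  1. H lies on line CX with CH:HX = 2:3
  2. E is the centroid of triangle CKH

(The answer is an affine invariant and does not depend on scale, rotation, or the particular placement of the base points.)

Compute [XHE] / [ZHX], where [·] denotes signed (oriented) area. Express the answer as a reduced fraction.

Work in coordinates with Z = (0, 0), C = (1, 0), X = (0, 1), K = (2, -2).
1. H lies on line CX with CH:HX = 2:3 ⇒ H = (3/5, 2/5)
2. E is the centroid of triangle CKH ⇒ E = (6/5, -8/15)
2·[XHE] = -1/5, 2·[ZHX] = 3/5
[XHE]:[ZHX] = -1/5:3/5 = -1/3

[XHE]:[ZHX] = -1/3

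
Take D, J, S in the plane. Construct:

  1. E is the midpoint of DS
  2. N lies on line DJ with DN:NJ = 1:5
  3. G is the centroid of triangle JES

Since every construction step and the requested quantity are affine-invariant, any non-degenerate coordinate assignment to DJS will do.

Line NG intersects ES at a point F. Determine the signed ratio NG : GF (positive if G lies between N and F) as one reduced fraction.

Assign D = (0, 0), J = (1, 0), S = (0, 1) — the answer is frame-independent, so this choice is without loss of generality.
1. E is the midpoint of DS ⇒ E = (0, 1/2)
2. N lies on line DJ with DN:NJ = 1:5 ⇒ N = (1/6, 0)
3. G is the centroid of triangle JES ⇒ G = (1/3, 1/2)
line NG meets ES at F = (0, -1/2)
G = N + t·(F−N) with t = -1, so NG:GF = -1:2

NG:GF = -1/2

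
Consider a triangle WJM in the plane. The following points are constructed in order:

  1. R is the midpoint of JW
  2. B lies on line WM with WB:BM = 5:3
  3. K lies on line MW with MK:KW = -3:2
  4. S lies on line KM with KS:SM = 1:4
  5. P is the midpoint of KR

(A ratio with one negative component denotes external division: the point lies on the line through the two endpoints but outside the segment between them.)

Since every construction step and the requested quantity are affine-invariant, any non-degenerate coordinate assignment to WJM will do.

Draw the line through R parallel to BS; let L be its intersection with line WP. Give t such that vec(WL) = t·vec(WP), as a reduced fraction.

Assign W = (0, 0), J = (1, 0), M = (0, 1) — the answer is frame-independent, so this choice is without loss of generality.
1. R is the midpoint of JW ⇒ R = (1/2, 0)
2. B lies on line WM with WB:BM = 5:3 ⇒ B = (0, 5/8)
3. K lies on line MW with MK:KW = -3:2 ⇒ K = (0, -2)
4. S lies on line KM with KS:SM = 1:4 ⇒ S = (0, -7/5)
5. P is the midpoint of KR ⇒ P = (1/4, -1)
through R parallel to BS: direction (0, -81/40); meets WP at L = (1/2, -2)
L = W + t·(P−W) with t = 2

t = 2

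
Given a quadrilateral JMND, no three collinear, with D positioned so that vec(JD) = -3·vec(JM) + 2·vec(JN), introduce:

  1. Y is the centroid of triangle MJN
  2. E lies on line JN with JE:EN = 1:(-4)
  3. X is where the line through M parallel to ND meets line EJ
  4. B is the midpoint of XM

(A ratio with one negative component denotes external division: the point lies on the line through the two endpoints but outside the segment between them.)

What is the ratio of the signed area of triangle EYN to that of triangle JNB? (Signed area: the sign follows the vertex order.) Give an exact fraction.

[EYN]:[JNB] = -8/9

Choose coordinates J = (0, 0), M = (1, 0), N = (0, 1), D = (-3, 2).
1. Y is the centroid of triangle MJN ⇒ Y = (1/3, 1/3)
2. E lies on line JN with JE:EN = 1:(-4) ⇒ E = (0, -1/3)
3. X is where the line through M parallel to ND meets line EJ ⇒ X = (0, 1/3)
4. B is the midpoint of XM ⇒ B = (1/2, 1/6)
2·[EYN] = 4/9, 2·[JNB] = -1/2
[EYN]:[JNB] = 4/9:-1/2 = -8/9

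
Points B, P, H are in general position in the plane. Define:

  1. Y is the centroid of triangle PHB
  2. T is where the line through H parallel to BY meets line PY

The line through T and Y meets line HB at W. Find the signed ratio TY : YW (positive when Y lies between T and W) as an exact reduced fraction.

TY:YW = -2

Set B = (0, 0), P = (1, 0), H = (0, 1); any affine frame gives the same invariant.
1. Y is the centroid of triangle PHB ⇒ Y = (1/3, 1/3)
2. T is where the line through H parallel to BY meets line PY ⇒ T = (-1/3, 2/3)
line TY meets HB at W = (0, 1/2)
Y = T + t·(W−T) with t = 2, so TY:YW = 2:-1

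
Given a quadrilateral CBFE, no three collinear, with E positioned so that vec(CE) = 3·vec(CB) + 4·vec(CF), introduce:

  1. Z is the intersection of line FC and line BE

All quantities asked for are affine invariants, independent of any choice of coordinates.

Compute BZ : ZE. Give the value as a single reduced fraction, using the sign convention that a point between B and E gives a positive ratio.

Choose coordinates C = (0, 0), B = (1, 0), F = (0, 1), E = (3, 4).
1. Z is the intersection of line FC and line BE ⇒ Z = (0, -2)
Z = B + t·(E−B) with t = -1/2, so BZ:ZE = t:(1−t) = -1/2:3/2

BZ:ZE = -1/3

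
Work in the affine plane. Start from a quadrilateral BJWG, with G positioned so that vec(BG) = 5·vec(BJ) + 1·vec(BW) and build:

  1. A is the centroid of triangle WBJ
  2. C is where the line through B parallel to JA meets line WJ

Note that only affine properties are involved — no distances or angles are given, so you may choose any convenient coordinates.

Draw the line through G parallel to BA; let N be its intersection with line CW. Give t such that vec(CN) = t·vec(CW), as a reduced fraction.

t = -1/4

Work in coordinates with B = (0, 0), J = (1, 0), W = (0, 1), G = (5, 1).
1. A is the centroid of triangle WBJ ⇒ A = (1/3, 1/3)
2. C is where the line through B parallel to JA meets line WJ ⇒ C = (2, -1)
through G parallel to BA: direction (1/3, 1/3); meets CW at N = (5/2, -3/2)
N = C + t·(W−C) with t = -1/4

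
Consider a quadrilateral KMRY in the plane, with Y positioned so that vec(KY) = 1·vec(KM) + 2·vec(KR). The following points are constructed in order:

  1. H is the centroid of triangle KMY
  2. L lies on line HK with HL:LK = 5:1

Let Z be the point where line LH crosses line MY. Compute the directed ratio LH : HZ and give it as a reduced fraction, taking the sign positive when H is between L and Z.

LH:HZ = 5/3

Work in coordinates with K = (0, 0), M = (1, 0), R = (0, 1), Y = (1, 2).
1. H is the centroid of triangle KMY ⇒ H = (2/3, 2/3)
2. L lies on line HK with HL:LK = 5:1 ⇒ L = (1/9, 1/9)
line LH meets MY at Z = (1, 1)
H = L + t·(Z−L) with t = 5/8, so LH:HZ = 5/8:3/8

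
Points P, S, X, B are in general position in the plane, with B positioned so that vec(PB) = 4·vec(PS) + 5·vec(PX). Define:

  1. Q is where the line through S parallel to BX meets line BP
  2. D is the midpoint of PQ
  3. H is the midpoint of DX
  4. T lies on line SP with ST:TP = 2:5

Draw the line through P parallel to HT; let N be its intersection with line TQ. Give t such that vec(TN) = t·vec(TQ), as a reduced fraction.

t = -5/47

Work in coordinates with P = (0, 0), S = (1, 0), X = (0, 1), B = (4, 5).
1. Q is where the line through S parallel to BX meets line BP ⇒ Q = (-4, -5)
2. D is the midpoint of PQ ⇒ D = (-2, -5/2)
3. H is the midpoint of DX ⇒ H = (-1, -3/4)
4. T lies on line SP with ST:TP = 2:5 ⇒ T = (5/7, 0)
through P parallel to HT: direction (12/7, 3/4); meets TQ at N = (400/329, 25/47)
N = T + t·(Q−T) with t = -5/47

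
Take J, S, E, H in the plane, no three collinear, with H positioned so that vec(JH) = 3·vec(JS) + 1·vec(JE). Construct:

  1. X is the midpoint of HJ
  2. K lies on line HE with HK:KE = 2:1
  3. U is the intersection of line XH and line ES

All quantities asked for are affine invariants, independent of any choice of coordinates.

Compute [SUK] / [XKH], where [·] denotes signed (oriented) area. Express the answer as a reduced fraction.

Assign J = (0, 0), S = (1, 0), E = (0, 1), H = (3, 1) — the answer is frame-independent, so this choice is without loss of generality.
1. X is the midpoint of HJ ⇒ X = (3/2, 1/2)
2. K lies on line HE with HK:KE = 2:1 ⇒ K = (1, 1)
3. U is the intersection of line XH and line ES ⇒ U = (3/4, 1/4)
2·[SUK] = -1/4, 2·[XKH] = -1
[SUK]:[XKH] = -1/4:-1 = 1/4

[SUK]:[XKH] = 1/4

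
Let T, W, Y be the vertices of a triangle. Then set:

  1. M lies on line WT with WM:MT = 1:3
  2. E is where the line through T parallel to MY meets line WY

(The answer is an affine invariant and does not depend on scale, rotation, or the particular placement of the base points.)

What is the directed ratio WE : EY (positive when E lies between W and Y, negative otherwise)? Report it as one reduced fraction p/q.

Assign T = (0, 0), W = (1, 0), Y = (0, 1) — the answer is frame-independent, so this choice is without loss of generality.
1. M lies on line WT with WM:MT = 1:3 ⇒ M = (3/4, 0)
2. E is where the line through T parallel to MY meets line WY ⇒ E = (-3, 4)
E = W + t·(Y−W) with t = 4, so WE:EY = t:(1−t) = 4:-3

WE:EY = -4/3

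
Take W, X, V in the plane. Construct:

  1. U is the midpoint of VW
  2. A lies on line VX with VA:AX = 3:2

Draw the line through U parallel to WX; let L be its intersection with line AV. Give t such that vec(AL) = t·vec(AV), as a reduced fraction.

Set W = (0, 0), X = (1, 0), V = (0, 1); any affine frame gives the same invariant.
1. U is the midpoint of VW ⇒ U = (0, 1/2)
2. A lies on line VX with VA:AX = 3:2 ⇒ A = (3/5, 2/5)
through U parallel to WX: direction (1, 0); meets AV at L = (1/2, 1/2)
L = A + t·(V−A) with t = 1/6

t = 1/6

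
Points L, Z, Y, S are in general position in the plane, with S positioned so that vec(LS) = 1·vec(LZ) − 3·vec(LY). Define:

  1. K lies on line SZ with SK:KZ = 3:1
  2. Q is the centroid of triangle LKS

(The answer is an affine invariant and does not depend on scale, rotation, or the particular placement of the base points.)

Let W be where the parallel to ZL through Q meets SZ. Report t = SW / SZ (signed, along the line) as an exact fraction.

t = 7/12

Set L = (0, 0), Z = (1, 0), Y = (0, 1), S = (1, -3); any affine frame gives the same invariant.
1. K lies on line SZ with SK:KZ = 3:1 ⇒ K = (1, -3/4)
2. Q is the centroid of triangle LKS ⇒ Q = (2/3, -5/4)
through Q parallel to ZL: direction (-1, 0); meets SZ at W = (1, -5/4)
W = S + t·(Z−S) with t = 7/12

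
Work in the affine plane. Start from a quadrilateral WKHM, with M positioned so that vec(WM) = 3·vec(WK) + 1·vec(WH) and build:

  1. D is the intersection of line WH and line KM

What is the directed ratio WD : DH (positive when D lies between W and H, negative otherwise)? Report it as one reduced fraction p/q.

WD:DH = -1/3

Set W = (0, 0), K = (1, 0), H = (0, 1), M = (3, 1); any affine frame gives the same invariant.
1. D is the intersection of line WH and line KM ⇒ D = (0, -1/2)
D = W + t·(H−W) with t = -1/2, so WD:DH = t:(1−t) = -1/2:3/2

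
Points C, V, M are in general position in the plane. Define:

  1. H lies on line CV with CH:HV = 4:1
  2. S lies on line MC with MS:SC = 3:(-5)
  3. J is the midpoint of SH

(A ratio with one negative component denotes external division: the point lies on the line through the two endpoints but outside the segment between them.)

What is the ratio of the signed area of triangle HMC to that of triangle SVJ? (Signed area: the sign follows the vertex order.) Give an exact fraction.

Assign C = (0, 0), V = (1, 0), M = (0, 1) — the answer is frame-independent, so this choice is without loss of generality.
1. H lies on line CV with CH:HV = 4:1 ⇒ H = (4/5, 0)
2. S lies on line MC with MS:SC = 3:(-5) ⇒ S = (0, 5/2)
3. J is the midpoint of SH ⇒ J = (2/5, 5/4)
2·[HMC] = 4/5, 2·[SVJ] = -1/4
[HMC]:[SVJ] = 4/5:-1/4 = -16/5

[HMC]:[SVJ] = -16/5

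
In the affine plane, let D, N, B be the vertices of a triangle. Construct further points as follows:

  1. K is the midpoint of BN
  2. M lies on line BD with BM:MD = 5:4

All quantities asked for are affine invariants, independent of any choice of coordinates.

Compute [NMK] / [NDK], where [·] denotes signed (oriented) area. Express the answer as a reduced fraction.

Assign D = (0, 0), N = (1, 0), B = (0, 1) — the answer is frame-independent, so this choice is without loss of generality.
1. K is the midpoint of BN ⇒ K = (1/2, 1/2)
2. M lies on line BD with BM:MD = 5:4 ⇒ M = (0, 4/9)
2·[NMK] = -5/18, 2·[NDK] = -1/2
[NMK]:[NDK] = -5/18:-1/2 = 5/9

[NMK]:[NDK] = 5/9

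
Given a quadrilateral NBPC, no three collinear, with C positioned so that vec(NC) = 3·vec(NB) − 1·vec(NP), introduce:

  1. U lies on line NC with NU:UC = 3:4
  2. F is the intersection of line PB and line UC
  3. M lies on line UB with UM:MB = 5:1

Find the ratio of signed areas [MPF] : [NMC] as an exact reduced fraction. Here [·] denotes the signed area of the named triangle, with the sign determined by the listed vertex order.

Work in coordinates with N = (0, 0), B = (1, 0), P = (0, 1), C = (3, -1).
1. U lies on line NC with NU:UC = 3:4 ⇒ U = (9/7, -3/7)
2. F is the intersection of line PB and line UC ⇒ F = (3/2, -1/2)
3. M lies on line UB with UM:MB = 5:1 ⇒ M = (22/21, -1/14)
2·[MPF] = -1/28, 2·[NMC] = -5/6
[MPF]:[NMC] = -1/28:-5/6 = 3/70

[MPF]:[NMC] = 3/70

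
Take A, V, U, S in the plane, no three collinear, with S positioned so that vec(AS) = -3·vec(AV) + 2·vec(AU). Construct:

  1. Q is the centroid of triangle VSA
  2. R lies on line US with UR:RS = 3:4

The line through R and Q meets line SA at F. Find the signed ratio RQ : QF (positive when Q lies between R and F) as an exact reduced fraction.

Set A = (0, 0), V = (1, 0), U = (0, 1), S = (-3, 2); any affine frame gives the same invariant.
1. Q is the centroid of triangle VSA ⇒ Q = (-2/3, 2/3)
2. R lies on line US with UR:RS = 3:4 ⇒ R = (-9/7, 10/7)
line RQ meets SA at F = (-3/11, 2/11)
Q = R + t·(F−R) with t = 11/18, so RQ:QF = 11/18:7/18

RQ:QF = 11/7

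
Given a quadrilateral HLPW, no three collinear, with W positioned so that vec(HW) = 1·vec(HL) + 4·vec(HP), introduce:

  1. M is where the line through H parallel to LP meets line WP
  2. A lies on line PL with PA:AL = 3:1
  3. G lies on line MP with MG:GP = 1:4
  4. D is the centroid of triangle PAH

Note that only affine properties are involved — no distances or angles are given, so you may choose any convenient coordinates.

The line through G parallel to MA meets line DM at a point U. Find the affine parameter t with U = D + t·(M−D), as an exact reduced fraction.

t = 1/10

Assign H = (0, 0), L = (1, 0), P = (0, 1), W = (1, 4) — the answer is frame-independent, so this choice is without loss of generality.
1. M is where the line through H parallel to LP meets line WP ⇒ M = (-1/4, 1/4)
2. A lies on line PL with PA:AL = 3:1 ⇒ A = (3/4, 1/4)
3. G lies on line MP with MG:GP = 1:4 ⇒ G = (-1/5, 2/5)
4. D is the centroid of triangle PAH ⇒ D = (1/4, 5/12)
through G parallel to MA: direction (1, 0); meets DM at U = (1/5, 2/5)
U = D + t·(M−D) with t = 1/10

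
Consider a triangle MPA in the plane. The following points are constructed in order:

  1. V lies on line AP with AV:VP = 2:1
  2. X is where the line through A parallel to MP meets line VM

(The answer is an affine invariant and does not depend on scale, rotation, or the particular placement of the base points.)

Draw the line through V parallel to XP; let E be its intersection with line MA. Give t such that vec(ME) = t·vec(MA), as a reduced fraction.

t = -1/3

Assign M = (0, 0), P = (1, 0), A = (0, 1) — the answer is frame-independent, so this choice is without loss of generality.
1. V lies on line AP with AV:VP = 2:1 ⇒ V = (2/3, 1/3)
2. X is where the line through A parallel to MP meets line VM ⇒ X = (2, 1)
through V parallel to XP: direction (-1, -1); meets MA at E = (0, -1/3)
E = M + t·(A−M) with t = -1/3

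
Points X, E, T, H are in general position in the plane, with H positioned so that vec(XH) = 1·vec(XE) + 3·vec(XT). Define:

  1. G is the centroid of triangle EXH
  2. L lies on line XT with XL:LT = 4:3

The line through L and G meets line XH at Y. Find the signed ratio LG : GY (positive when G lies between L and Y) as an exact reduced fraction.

Work in coordinates with X = (0, 0), E = (1, 0), T = (0, 1), H = (1, 3).
1. G is the centroid of triangle EXH ⇒ G = (2/3, 1)
2. L lies on line XT with XL:LT = 4:3 ⇒ L = (0, 4/7)
line LG meets XH at Y = (8/33, 8/11)
G = L + t·(Y−L) with t = 11/4, so LG:GY = 11/4:-7/4

LG:GY = -11/7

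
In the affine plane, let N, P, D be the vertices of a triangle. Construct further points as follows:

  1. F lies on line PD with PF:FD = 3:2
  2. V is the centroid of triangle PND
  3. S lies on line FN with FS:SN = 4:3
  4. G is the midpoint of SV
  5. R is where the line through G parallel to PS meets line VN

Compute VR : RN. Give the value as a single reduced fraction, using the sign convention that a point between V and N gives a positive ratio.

VR:RN = 11/65

Assign N = (0, 0), P = (1, 0), D = (0, 1) — the answer is frame-independent, so this choice is without loss of generality.
1. F lies on line PD with PF:FD = 3:2 ⇒ F = (2/5, 3/5)
2. V is the centroid of triangle PND ⇒ V = (1/3, 1/3)
3. S lies on line FN with FS:SN = 4:3 ⇒ S = (6/35, 9/35)
4. G is the midpoint of SV ⇒ G = (53/210, 31/105)
5. R is where the line through G parallel to PS meets line VN ⇒ R = (65/228, 65/228)
R = V + t·(N−V) with t = 11/76, so VR:RN = t:(1−t) = 11/76:65/76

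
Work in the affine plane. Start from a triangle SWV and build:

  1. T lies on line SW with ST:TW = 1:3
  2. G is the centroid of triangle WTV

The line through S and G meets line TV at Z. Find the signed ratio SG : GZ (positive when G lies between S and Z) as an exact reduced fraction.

SG:GZ = -2

Choose coordinates S = (0, 0), W = (1, 0), V = (0, 1).
1. T lies on line SW with ST:TW = 1:3 ⇒ T = (1/4, 0)
2. G is the centroid of triangle WTV ⇒ G = (5/12, 1/3)
line SG meets TV at Z = (5/24, 1/6)
G = S + t·(Z−S) with t = 2, so SG:GZ = 2:-1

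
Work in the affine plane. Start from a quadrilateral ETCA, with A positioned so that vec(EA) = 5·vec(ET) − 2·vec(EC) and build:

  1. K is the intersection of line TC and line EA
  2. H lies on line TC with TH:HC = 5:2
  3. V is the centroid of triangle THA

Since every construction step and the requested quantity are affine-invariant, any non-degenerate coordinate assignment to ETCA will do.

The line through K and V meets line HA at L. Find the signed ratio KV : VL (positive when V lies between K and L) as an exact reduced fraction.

Assign E = (0, 0), T = (1, 0), C = (0, 1), A = (5, -2) — the answer is frame-independent, so this choice is without loss of generality.
1. K is the intersection of line TC and line EA ⇒ K = (5/3, -2/3)
2. H lies on line TC with TH:HC = 5:2 ⇒ H = (2/7, 5/7)
3. V is the centroid of triangle THA ⇒ V = (44/21, -3/7)
line KV meets HA at L = (367/168, -191/504)
V = K + t·(L−K) with t = 24/29, so KV:VL = 24/29:5/29

KV:VL = 24/5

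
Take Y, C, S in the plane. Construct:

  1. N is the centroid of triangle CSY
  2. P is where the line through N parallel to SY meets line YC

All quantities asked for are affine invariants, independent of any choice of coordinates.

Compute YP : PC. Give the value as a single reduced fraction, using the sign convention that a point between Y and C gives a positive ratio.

YP:PC = 1/2

Work in coordinates with Y = (0, 0), C = (1, 0), S = (0, 1).
1. N is the centroid of triangle CSY ⇒ N = (1/3, 1/3)
2. P is where the line through N parallel to SY meets line YC ⇒ P = (1/3, 0)
P = Y + t·(C−Y) with t = 1/3, so YP:PC = t:(1−t) = 1/3:2/3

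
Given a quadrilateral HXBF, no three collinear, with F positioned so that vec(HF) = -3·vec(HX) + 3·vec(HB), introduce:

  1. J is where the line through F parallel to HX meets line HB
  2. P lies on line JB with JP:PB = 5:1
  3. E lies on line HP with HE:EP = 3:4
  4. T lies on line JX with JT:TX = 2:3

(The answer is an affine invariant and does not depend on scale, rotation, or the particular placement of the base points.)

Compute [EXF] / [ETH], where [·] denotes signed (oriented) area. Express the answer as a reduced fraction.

Work in coordinates with H = (0, 0), X = (1, 0), B = (0, 1), F = (-3, 3).
1. J is where the line through F parallel to HX meets line HB ⇒ J = (0, 3)
2. P lies on line JB with JP:PB = 5:1 ⇒ P = (0, 4/3)
3. E lies on line HP with HE:EP = 3:4 ⇒ E = (0, 4/7)
4. T lies on line JX with JT:TX = 2:3 ⇒ T = (2/5, 9/5)
2·[EXF] = 5/7, 2·[ETH] = -8/35
[EXF]:[ETH] = 5/7:-8/35 = -25/8

[EXF]:[ETH] = -25/8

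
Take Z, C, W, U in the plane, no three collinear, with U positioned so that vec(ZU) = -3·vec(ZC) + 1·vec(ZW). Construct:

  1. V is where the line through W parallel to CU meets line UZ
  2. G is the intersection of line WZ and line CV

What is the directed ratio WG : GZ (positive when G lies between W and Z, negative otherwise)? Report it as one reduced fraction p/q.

Assign Z = (0, 0), C = (1, 0), W = (0, 1), U = (-3, 1) — the answer is frame-independent, so this choice is without loss of generality.
1. V is where the line through W parallel to CU meets line UZ ⇒ V = (-12, 4)
2. G is the intersection of line WZ and line CV ⇒ G = (0, 4/13)
G = W + t·(Z−W) with t = 9/13, so WG:GZ = t:(1−t) = 9/13:4/13

WG:GZ = 9/4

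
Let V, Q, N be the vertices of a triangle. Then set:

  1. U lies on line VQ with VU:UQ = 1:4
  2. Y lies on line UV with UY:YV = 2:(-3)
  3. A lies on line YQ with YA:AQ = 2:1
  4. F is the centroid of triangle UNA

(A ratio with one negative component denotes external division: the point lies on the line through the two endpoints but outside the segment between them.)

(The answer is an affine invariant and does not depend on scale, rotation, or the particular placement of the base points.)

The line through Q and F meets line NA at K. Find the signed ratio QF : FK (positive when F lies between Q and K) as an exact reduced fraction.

Choose coordinates V = (0, 0), Q = (1, 0), N = (0, 1).
1. U lies on line VQ with VU:UQ = 1:4 ⇒ U = (1/5, 0)
2. Y lies on line UV with UY:YV = 2:(-3) ⇒ Y = (3/5, 0)
3. A lies on line YQ with YA:AQ = 2:1 ⇒ A = (13/15, 0)
4. F is the centroid of triangle UNA ⇒ F = (16/45, 1/3)
line QF meets NA at K = (91/120, 1/8)
F = Q + t·(K−Q) with t = 8/3, so QF:FK = 8/3:-5/3

QF:FK = -8/5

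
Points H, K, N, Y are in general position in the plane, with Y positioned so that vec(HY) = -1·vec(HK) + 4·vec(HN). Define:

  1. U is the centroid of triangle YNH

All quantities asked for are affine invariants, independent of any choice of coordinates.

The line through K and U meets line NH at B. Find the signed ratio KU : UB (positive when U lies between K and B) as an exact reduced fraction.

Set H = (0, 0), K = (1, 0), N = (0, 1), Y = (-1, 4); any affine frame gives the same invariant.
1. U is the centroid of triangle YNH ⇒ U = (-1/3, 5/3)
line KU meets NH at B = (0, 5/4)
U = K + t·(B−K) with t = 4/3, so KU:UB = 4/3:-1/3

KU:UB = -4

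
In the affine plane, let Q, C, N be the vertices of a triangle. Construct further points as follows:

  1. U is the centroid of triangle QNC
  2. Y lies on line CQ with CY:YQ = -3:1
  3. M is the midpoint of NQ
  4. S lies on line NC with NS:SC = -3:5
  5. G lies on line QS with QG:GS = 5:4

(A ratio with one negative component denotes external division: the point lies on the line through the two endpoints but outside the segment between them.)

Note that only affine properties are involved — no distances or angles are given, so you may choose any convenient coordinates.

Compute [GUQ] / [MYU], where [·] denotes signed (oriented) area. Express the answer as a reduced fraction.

[GUQ]:[MYU] = -80/27

Choose coordinates Q = (0, 0), C = (1, 0), N = (0, 1).
1. U is the centroid of triangle QNC ⇒ U = (1/3, 1/3)
2. Y lies on line CQ with CY:YQ = -3:1 ⇒ Y = (-1/2, 0)
3. M is the midpoint of NQ ⇒ M = (0, 1/2)
4. S lies on line NC with NS:SC = -3:5 ⇒ S = (-3/2, 5/2)
5. G lies on line QS with QG:GS = 5:4 ⇒ G = (-5/6, 25/18)
2·[GUQ] = -20/27, 2·[MYU] = 1/4
[GUQ]:[MYU] = -20/27:1/4 = -80/27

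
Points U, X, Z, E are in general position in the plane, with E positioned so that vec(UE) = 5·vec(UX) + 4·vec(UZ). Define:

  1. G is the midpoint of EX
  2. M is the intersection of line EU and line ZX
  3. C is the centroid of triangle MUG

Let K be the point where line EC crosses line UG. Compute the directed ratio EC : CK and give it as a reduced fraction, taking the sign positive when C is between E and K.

Assign U = (0, 0), X = (1, 0), Z = (0, 1), E = (5, 4) — the answer is frame-independent, so this choice is without loss of generality.
1. G is the midpoint of EX ⇒ G = (3, 2)
2. M is the intersection of line EU and line ZX ⇒ M = (5/9, 4/9)
3. C is the centroid of triangle MUG ⇒ C = (32/27, 22/27)
line EC meets UG at K = (27/26, 9/13)
C = E + t·(K−E) with t = 26/27, so EC:CK = 26/27:1/27

EC:CK = 26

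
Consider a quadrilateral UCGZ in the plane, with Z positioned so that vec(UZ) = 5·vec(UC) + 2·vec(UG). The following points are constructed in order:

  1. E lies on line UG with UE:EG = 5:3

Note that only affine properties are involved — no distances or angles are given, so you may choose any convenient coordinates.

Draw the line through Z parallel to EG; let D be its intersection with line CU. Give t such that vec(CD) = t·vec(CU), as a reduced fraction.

Set U = (0, 0), C = (1, 0), G = (0, 1), Z = (5, 2); any affine frame gives the same invariant.
1. E lies on line UG with UE:EG = 5:3 ⇒ E = (0, 5/8)
through Z parallel to EG: direction (0, 3/8); meets CU at D = (5, 0)
D = C + t·(U−C) with t = -4

t = -4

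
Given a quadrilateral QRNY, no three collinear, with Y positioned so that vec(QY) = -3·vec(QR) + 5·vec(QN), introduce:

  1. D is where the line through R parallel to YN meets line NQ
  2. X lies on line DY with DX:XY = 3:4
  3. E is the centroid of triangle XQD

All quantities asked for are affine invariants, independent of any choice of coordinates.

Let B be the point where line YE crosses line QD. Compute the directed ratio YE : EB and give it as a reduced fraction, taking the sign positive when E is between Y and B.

Assign Q = (0, 0), R = (1, 0), N = (0, 1), Y = (-3, 5) — the answer is frame-independent, so this choice is without loss of generality.
1. D is where the line through R parallel to YN meets line NQ ⇒ D = (0, 4/3)
2. X lies on line DY with DX:XY = 3:4 ⇒ X = (-9/7, 61/21)
3. E is the centroid of triangle XQD ⇒ E = (-3/7, 89/63)
line YE meets QD at B = (0, 22/27)
E = Y + t·(B−Y) with t = 6/7, so YE:EB = 6/7:1/7

YE:EB = 6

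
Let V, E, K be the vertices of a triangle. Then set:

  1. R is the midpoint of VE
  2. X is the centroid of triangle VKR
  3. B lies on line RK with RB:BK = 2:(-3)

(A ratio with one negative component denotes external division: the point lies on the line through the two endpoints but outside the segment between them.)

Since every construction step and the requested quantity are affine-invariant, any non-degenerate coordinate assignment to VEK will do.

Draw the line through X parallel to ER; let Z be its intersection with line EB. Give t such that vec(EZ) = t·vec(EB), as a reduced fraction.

t = -1/6

Assign V = (0, 0), E = (1, 0), K = (0, 1) — the answer is frame-independent, so this choice is without loss of generality.
1. R is the midpoint of VE ⇒ R = (1/2, 0)
2. X is the centroid of triangle VKR ⇒ X = (1/6, 1/3)
3. B lies on line RK with RB:BK = 2:(-3) ⇒ B = (3/2, -2)
through X parallel to ER: direction (-1/2, 0); meets EB at Z = (11/12, 1/3)
Z = E + t·(B−E) with t = -1/6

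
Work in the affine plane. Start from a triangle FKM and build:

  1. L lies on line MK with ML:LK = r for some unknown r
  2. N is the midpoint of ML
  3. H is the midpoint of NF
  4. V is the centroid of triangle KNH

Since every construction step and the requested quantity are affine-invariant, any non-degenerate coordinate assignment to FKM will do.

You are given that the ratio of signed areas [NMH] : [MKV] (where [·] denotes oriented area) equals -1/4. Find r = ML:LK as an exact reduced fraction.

r = 1/5

Set F = (0, 0), K = (1, 0), M = (0, 1); any affine frame gives the same invariant.
1. With ML:LK = r, write λ = r/(r+1) so L = M + λ·(K−M); L is affine-linear in λ
2. N is the midpoint of ML ⇒ N is an affine combination of earlier points and hence also affine-linear in λ
3. H is the midpoint of NF ⇒ H is an affine combination of earlier points and hence also affine-linear in λ
4. V is the centroid of triangle KNH ⇒ V is an affine combination of earlier points and hence also affine-linear in λ
Every point depending on L is an affine combination of L and λ-independent points, so each such coordinate is linear in λ; the λ² term in each signed area is a multiple of (K−M)×(K−M) = 0, so 2·[NMH] and 2·[MKV] are each linear in λ. Evaluating at λ=0 and λ=1:
  2·[NMH] = 1/4·λ,   2·[MKV] = -1/6
So [NMH]:[MKV] = (1/4·λ) / (-1/6). Setting this equal to -1/4:
  1/4·λ = -1/4·(-1/6)  ⇒  λ = 1/6
Then r = λ/(1−λ) = (1/6)/(5/6) = 1/5. Check: with r = 1/5, L = (1/6, 5/6) and [NMH]:[MKV] = -1/4 as required.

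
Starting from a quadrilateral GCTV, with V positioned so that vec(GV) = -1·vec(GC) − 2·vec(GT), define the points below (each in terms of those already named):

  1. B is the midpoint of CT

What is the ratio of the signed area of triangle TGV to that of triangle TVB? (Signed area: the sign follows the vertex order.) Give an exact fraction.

Choose coordinates G = (0, 0), C = (1, 0), T = (0, 1), V = (-1, -2).
1. B is the midpoint of CT ⇒ B = (1/2, 1/2)
2·[TGV] = -1, 2·[TVB] = 2
[TGV]:[TVB] = -1:2 = -1/2

[TGV]:[TVB] = -1/2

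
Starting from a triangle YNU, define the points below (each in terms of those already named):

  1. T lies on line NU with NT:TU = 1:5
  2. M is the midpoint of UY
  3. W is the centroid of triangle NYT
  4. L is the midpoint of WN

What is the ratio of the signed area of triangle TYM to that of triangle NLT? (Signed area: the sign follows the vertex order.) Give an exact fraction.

Work in coordinates with Y = (0, 0), N = (1, 0), U = (0, 1).
1. T lies on line NU with NT:TU = 1:5 ⇒ T = (5/6, 1/6)
2. M is the midpoint of UY ⇒ M = (0, 1/2)
3. W is the centroid of triangle NYT ⇒ W = (11/18, 1/18)
4. L is the midpoint of WN ⇒ L = (29/36, 1/36)
2·[TYM] = -5/12, 2·[NLT] = -1/36
[TYM]:[NLT] = -5/12:-1/36 = 15

[TYM]:[NLT] = 15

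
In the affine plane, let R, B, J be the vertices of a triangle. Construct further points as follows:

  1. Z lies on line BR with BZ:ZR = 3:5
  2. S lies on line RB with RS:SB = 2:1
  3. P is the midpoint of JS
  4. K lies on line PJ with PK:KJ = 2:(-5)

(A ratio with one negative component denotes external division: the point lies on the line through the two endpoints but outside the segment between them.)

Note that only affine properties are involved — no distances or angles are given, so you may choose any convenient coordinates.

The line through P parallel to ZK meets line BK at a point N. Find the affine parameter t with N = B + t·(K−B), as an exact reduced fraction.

Work in coordinates with R = (0, 0), B = (1, 0), J = (0, 1).
1. Z lies on line BR with BZ:ZR = 3:5 ⇒ Z = (5/8, 0)
2. S lies on line RB with RS:SB = 2:1 ⇒ S = (2/3, 0)
3. P is the midpoint of JS ⇒ P = (1/3, 1/2)
4. K lies on line PJ with PK:KJ = 2:(-5) ⇒ K = (5/9, 1/6)
through P parallel to ZK: direction (-5/72, 1/6); meets BK at N = (37/81, 11/54)
N = B + t·(K−B) with t = 11/9

t = 11/9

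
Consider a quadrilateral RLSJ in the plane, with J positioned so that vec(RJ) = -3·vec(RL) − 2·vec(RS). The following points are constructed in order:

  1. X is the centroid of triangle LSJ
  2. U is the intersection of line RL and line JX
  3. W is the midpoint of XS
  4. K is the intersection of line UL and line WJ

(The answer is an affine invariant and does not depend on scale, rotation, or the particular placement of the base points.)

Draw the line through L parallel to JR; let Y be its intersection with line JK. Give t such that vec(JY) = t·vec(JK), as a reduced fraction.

t = -7/5

Assign R = (0, 0), L = (1, 0), S = (0, 1), J = (-3, -2) — the answer is frame-independent, so this choice is without loss of generality.
1. X is the centroid of triangle LSJ ⇒ X = (-2/3, -1/3)
2. U is the intersection of line RL and line JX ⇒ U = (-1/5, 0)
3. W is the midpoint of XS ⇒ W = (-1/3, 1/3)
4. K is the intersection of line UL and line WJ ⇒ K = (-5/7, 0)
through L parallel to JR: direction (3, 2); meets JK at Y = (-31/5, -24/5)
Y = J + t·(K−J) with t = -7/5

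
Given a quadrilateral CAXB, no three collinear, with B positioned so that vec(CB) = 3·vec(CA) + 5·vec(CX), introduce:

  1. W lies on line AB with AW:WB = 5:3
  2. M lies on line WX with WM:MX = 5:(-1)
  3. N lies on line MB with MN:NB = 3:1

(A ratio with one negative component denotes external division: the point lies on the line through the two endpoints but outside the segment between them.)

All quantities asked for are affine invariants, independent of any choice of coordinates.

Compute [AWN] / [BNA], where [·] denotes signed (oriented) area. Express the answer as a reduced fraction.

[AWN]:[BNA] = 5/8

Assign C = (0, 0), A = (1, 0), X = (0, 1), B = (3, 5) — the answer is frame-independent, so this choice is without loss of generality.
1. W lies on line AB with AW:WB = 5:3 ⇒ W = (9/4, 25/8)
2. M lies on line WX with WM:MX = 5:(-1) ⇒ M = (-9/16, 15/32)
3. N lies on line MB with MN:NB = 3:1 ⇒ N = (135/64, 495/128)
2·[AWN] = 175/128, 2·[BNA] = 35/16
[AWN]:[BNA] = 175/128:35/16 = 5/8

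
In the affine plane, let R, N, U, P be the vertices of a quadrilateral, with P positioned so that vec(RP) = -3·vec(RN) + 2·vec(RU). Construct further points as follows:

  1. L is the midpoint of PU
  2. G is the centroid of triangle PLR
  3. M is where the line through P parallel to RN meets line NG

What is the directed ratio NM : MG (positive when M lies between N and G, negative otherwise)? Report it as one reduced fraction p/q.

NM:MG = -12/5

Assign R = (0, 0), N = (1, 0), U = (0, 1), P = (-3, 2) — the answer is frame-independent, so this choice is without loss of generality.
1. L is the midpoint of PU ⇒ L = (-3/2, 3/2)
2. G is the centroid of triangle PLR ⇒ G = (-3/2, 7/6)
3. M is where the line through P parallel to RN meets line NG ⇒ M = (-23/7, 2)
M = N + t·(G−N) with t = 12/7, so NM:MG = t:(1−t) = 12/7:-5/7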